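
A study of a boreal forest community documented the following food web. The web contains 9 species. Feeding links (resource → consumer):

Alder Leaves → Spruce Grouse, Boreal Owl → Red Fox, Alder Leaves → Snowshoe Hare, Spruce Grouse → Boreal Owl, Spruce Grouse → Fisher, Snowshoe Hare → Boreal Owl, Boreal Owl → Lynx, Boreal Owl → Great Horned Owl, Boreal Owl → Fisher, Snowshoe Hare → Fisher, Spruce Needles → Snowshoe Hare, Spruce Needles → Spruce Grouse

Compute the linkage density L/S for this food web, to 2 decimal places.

L/S = 1.33

There are L = 12 links among S = 9 species.
L/S = 12/9 = 1.3333 ≈ 1.33.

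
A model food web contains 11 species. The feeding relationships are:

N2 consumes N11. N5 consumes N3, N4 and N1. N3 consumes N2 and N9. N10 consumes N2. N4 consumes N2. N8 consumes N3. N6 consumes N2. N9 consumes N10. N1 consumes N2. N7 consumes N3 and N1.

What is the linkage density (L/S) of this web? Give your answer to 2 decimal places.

There are L = 14 links among S = 11 species.
L/S = 14/11 = 1.2727 ≈ 1.27.

L/S = 1.27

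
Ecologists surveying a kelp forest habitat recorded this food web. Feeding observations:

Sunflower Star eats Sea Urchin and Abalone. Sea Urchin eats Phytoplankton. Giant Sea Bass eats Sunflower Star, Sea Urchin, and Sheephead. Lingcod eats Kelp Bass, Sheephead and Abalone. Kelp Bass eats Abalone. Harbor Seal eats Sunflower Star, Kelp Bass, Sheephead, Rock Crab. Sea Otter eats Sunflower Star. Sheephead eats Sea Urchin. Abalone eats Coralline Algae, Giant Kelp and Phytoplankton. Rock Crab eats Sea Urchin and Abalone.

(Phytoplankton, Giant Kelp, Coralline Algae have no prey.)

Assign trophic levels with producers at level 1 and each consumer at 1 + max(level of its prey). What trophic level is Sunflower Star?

Trophic level 3

Phytoplankton is a producer → level 1.
Sea Urchin eats Phytoplankton → level 2.
Sunflower Star eats Sea Urchin (level 2); other prey at levels: Abalone 2 → level 3.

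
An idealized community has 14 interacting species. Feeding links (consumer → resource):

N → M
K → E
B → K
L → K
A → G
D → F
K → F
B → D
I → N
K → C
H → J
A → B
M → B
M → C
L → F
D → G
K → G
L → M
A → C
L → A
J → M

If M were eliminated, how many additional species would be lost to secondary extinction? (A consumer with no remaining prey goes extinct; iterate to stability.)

Remove M.
Round 1: N (all prey gone), J (all prey gone) → extinct.
Round 2: H (all prey gone), I (all prey gone) → extinct.
No further losses. Total secondary extinctions: 4.

4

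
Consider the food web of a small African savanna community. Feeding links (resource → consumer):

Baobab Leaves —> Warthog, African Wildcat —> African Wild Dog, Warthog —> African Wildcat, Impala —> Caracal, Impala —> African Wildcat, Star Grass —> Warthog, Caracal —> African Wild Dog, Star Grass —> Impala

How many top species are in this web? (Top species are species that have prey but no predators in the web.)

1

Top species (has prey, but nothing eats it): African Wild Dog.
Count: 1.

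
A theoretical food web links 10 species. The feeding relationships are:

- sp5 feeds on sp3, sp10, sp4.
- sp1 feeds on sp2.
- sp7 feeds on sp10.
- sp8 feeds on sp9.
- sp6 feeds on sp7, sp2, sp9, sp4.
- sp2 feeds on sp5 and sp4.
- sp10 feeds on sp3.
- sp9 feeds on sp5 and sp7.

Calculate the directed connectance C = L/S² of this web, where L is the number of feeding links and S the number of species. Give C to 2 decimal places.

The web has S = 10 species and L = 15 feeding links.
C = L / S² = 15 / 100 = 0.1500 ≈ 0.15.

C = 0.15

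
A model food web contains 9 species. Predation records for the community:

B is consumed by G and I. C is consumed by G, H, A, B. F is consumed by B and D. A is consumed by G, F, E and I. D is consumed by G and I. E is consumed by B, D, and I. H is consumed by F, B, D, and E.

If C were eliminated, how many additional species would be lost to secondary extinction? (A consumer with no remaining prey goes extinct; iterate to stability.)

8

Remove C.
Round 1: A (all prey gone), H (all prey gone) → extinct.
Round 2: F (all prey gone), E (all prey gone) → extinct.
Round 3: D (all prey gone), B (all prey gone) → extinct.
Round 4: I (all prey gone), G (all prey gone) → extinct.
No further losses. Total secondary extinctions: 8.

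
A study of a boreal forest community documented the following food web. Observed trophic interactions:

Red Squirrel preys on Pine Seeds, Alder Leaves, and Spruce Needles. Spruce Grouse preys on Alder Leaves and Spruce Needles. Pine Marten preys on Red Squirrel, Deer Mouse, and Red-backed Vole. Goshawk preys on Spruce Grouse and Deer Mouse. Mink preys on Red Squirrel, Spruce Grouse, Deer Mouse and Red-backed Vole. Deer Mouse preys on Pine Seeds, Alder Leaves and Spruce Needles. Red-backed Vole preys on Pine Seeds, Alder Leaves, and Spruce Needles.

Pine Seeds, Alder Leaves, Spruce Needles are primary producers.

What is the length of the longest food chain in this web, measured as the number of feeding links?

2 links

One longest chain: Alder Leaves → Spruce Grouse → Mink.
It has 3 species and 2 links.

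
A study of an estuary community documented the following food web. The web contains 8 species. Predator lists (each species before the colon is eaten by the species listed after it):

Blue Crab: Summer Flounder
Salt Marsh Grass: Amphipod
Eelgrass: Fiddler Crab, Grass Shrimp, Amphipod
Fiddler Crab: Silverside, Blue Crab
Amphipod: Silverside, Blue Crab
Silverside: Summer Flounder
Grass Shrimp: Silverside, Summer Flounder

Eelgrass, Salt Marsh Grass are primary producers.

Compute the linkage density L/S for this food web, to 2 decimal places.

There are L = 12 links among S = 8 species.
L/S = 12/8 = 1.5000 ≈ 1.50.

L/S = 1.50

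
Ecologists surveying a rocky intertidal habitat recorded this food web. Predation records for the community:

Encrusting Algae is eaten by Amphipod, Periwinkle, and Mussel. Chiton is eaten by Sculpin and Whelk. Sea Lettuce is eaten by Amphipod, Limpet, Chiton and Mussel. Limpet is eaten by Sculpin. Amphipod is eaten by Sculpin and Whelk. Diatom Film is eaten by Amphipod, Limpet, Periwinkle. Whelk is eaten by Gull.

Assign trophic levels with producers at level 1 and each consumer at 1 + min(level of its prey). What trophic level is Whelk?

Sea Lettuce is a producer → level 1.
Chiton eats Sea Lettuce → level 2.
Whelk eats Chiton → level 3.
No prey of Whelk is below level 2, so 3 is the minimum.

Trophic level 3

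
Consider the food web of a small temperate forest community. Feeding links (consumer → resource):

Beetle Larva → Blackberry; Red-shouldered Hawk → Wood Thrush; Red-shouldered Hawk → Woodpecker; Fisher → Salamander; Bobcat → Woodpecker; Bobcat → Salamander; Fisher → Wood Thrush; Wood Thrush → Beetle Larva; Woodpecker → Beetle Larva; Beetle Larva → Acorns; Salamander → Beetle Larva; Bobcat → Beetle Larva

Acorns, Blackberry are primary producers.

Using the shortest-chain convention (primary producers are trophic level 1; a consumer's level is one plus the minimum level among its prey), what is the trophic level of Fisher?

Trophic level 4

Acorns is a producer → level 1.
Beetle Larva eats Acorns → level 2.
Wood Thrush eats Beetle Larva → level 3.
Fisher eats Wood Thrush → level 4.
No prey of Fisher is below level 3, so 4 is the minimum.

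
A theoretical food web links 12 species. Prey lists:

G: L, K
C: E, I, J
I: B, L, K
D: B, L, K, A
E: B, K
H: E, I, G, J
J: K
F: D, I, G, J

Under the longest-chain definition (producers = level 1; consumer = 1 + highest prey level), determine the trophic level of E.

Trophic level 2

B is a producer → level 1.
E eats B (level 1); other prey at levels: K 1 → level 2.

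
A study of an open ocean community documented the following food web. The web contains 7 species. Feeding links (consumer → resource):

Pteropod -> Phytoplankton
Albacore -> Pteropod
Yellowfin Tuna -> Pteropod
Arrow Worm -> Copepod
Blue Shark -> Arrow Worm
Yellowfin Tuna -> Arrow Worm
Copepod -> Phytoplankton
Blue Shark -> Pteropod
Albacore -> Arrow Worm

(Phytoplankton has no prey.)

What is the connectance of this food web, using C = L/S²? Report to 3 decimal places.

The web has S = 7 species and L = 9 feeding links.
C = L / S² = 9 / 49 = 0.1837 ≈ 0.184.

C = 0.184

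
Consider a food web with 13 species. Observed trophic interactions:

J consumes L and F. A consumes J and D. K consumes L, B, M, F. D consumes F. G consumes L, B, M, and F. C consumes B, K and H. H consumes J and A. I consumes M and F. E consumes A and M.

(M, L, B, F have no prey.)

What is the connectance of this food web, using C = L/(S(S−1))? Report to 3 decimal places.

C = 0.141

The web has S = 13 species and L = 22 feeding links.
C = L / (S(S−1)) = 22 / 156 = 0.1410 ≈ 0.141.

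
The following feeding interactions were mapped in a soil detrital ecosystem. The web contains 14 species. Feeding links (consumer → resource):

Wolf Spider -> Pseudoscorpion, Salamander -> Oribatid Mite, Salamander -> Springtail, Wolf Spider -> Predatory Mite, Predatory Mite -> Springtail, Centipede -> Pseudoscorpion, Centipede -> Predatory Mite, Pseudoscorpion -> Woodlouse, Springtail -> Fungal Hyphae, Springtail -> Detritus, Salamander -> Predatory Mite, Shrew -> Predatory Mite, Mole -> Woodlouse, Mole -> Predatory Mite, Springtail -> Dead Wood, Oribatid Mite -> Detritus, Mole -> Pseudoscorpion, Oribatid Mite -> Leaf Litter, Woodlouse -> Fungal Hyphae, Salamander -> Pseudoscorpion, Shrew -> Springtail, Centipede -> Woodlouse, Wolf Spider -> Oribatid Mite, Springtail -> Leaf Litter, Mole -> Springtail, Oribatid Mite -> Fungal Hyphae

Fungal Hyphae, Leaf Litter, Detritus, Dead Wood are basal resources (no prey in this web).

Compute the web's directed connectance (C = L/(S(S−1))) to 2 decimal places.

The web has S = 14 species and L = 26 feeding links.
C = L / (S(S−1)) = 26 / 182 = 0.1429 ≈ 0.14.

C = 0.14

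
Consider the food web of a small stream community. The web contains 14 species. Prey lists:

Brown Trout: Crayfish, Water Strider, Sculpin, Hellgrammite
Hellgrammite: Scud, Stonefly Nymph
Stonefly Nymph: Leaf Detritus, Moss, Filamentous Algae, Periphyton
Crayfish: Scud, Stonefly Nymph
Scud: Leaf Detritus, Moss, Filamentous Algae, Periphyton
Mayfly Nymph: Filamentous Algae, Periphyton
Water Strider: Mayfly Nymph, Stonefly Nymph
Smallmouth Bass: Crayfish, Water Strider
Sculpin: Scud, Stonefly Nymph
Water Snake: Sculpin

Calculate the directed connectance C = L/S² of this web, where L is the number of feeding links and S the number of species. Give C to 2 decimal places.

C = 0.13

The web has S = 14 species and L = 25 feeding links.
C = L / S² = 25 / 196 = 0.1276 ≈ 0.13.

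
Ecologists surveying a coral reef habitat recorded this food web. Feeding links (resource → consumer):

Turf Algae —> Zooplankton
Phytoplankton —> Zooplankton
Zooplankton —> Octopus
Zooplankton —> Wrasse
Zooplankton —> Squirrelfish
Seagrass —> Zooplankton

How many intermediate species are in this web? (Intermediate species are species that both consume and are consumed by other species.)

Intermediate species (has both prey and predators): Zooplankton.
Count: 1.

1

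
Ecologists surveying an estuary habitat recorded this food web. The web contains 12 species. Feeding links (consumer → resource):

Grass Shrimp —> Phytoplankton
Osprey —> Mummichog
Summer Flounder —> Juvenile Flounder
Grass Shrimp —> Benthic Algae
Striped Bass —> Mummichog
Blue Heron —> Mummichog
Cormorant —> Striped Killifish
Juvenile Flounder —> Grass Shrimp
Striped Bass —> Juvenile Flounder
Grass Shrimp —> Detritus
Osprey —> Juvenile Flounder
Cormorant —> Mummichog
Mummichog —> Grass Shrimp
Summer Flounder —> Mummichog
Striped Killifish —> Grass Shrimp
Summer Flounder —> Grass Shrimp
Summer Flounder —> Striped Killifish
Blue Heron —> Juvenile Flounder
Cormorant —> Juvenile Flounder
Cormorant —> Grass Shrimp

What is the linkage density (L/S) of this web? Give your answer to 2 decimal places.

There are L = 20 links among S = 12 species.
L/S = 20/12 = 1.6667 ≈ 1.67.

L/S = 1.67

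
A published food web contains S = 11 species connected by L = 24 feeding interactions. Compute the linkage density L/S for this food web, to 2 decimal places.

There are L = 24 links among S = 11 species.
L/S = 24/11 = 2.1818 ≈ 2.18.

L/S = 2.18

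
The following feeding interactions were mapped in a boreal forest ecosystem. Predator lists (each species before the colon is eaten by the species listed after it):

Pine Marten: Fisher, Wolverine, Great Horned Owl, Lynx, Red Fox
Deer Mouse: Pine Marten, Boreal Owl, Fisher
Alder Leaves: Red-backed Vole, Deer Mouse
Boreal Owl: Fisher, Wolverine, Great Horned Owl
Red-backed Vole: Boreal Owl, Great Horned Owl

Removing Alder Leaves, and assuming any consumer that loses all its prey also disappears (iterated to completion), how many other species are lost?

9

Remove Alder Leaves.
Round 1: Red-backed Vole (all prey gone), Deer Mouse (all prey gone) → extinct.
Round 2: Pine Marten (all prey gone), Boreal Owl (all prey gone) → extinct.
Round 3: Fisher (all prey gone), Wolverine (all prey gone), Great Horned Owl (all prey gone), Lynx (all prey gone), Red Fox (all prey gone) → extinct.
No further losses. Total secondary extinctions: 9.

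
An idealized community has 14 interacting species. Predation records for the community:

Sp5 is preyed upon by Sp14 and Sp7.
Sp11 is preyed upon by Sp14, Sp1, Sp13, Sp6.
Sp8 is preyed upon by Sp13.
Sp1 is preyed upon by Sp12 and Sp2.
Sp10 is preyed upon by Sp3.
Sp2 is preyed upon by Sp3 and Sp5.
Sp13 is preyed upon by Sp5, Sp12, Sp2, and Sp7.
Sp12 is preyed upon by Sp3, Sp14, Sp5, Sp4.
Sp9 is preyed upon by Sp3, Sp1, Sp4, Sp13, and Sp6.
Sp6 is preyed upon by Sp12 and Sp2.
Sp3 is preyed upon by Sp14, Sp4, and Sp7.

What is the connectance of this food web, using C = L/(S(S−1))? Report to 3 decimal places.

The web has S = 14 species and L = 30 feeding links.
C = L / (S(S−1)) = 30 / 182 = 0.1648 ≈ 0.165.

C = 0.165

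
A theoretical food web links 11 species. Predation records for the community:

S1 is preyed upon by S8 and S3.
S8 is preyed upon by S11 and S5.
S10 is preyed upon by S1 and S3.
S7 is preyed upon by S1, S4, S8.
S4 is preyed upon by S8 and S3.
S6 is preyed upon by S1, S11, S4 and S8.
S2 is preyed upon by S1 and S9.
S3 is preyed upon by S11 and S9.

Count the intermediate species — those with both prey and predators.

4

Intermediate species (has both prey and predators): S1, S4, S8, S3.
Count: 4.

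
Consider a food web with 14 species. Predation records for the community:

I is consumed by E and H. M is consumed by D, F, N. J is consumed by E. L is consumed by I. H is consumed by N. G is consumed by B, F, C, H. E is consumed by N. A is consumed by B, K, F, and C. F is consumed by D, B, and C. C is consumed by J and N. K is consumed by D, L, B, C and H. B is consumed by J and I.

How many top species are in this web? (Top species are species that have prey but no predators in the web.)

2

Top species (has prey, but nothing eats it): D, N.
Count: 2.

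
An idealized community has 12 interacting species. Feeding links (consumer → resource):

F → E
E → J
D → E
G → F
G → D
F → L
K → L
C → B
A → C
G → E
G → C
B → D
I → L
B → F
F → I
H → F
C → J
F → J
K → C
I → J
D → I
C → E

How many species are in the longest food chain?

6 species

One longest chain: J → E → D → B → C → G.
It has 6 species and 5 links.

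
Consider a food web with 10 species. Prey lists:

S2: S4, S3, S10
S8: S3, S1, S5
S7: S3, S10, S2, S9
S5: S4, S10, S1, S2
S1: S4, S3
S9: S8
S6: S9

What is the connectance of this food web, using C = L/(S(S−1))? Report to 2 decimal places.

C = 0.20

The web has S = 10 species and L = 18 feeding links.
C = L / (S(S−1)) = 18 / 90 = 0.2000 ≈ 0.20.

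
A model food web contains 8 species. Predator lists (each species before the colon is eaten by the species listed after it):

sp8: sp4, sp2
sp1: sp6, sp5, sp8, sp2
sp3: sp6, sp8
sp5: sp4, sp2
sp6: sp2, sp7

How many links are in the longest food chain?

One longest chain: sp1 → sp5 → sp4.
It has 3 species and 2 links.

2 links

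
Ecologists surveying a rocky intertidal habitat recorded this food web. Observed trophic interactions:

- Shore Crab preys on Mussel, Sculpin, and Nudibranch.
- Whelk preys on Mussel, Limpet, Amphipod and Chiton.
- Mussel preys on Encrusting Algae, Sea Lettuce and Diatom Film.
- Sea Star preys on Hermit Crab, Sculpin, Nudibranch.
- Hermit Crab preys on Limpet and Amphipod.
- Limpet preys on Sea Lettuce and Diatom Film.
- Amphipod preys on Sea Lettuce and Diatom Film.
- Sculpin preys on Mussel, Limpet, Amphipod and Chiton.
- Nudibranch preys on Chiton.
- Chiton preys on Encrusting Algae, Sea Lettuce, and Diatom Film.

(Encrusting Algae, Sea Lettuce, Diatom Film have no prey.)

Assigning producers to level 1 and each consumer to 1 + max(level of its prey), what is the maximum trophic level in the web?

4

Producers (level 1): Encrusting Algae, Sea Lettuce, Diatom Film.
Encrusting Algae → Chiton → Sculpin → Shore Crab gives Shore Crab level 4.
No species has a prey at level 4, so no species reaches level 5.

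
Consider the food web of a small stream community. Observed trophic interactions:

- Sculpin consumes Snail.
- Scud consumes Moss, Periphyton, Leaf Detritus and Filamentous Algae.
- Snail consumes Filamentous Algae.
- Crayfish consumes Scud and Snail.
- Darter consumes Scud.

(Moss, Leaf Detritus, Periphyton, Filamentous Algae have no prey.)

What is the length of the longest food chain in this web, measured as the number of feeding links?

One longest chain: Moss → Scud → Darter.
It has 3 species and 2 links.

2 links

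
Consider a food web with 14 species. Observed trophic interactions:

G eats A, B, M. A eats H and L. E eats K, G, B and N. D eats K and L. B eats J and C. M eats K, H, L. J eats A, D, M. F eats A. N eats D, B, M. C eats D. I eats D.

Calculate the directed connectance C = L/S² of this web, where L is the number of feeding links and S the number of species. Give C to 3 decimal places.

C = 0.128

The web has S = 14 species and L = 25 feeding links.
C = L / S² = 25 / 196 = 0.1276 ≈ 0.128.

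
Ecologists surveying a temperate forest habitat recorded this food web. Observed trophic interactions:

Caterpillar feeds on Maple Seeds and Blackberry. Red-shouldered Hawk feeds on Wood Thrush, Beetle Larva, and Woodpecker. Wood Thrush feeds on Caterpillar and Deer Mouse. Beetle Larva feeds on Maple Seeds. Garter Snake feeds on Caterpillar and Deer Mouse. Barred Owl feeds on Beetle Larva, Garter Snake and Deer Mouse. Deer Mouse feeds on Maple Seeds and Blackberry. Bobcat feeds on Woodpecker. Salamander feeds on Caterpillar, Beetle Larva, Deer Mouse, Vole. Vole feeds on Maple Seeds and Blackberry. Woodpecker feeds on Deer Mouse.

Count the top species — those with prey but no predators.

Top species (has prey, but nothing eats it): Salamander, Bobcat, Barred Owl, Red-shouldered Hawk.
Count: 4.

4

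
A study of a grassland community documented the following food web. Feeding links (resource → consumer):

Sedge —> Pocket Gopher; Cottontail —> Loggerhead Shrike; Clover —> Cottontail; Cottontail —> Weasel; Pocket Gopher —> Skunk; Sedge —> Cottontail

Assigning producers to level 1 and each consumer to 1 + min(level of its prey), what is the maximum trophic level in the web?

Producers (level 1): Clover, Sedge.
Following each consumer down to its lowest-level prey: Clover → Cottontail → Weasel (levels 1 through 3).
All prey of Weasel (Cottontail 2) are at level 2 or above, so Weasel is at level 1 + 2 = 3.
Every consumer has at least one prey at level 2 or below, so none exceeds level 3.

3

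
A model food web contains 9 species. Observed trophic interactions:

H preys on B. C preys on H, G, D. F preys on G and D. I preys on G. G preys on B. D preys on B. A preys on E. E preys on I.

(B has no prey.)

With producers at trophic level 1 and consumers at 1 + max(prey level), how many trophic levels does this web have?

Producers (level 1): B.
B → G → I → E → A gives A level 5.
No species has a prey at level 5, so no species reaches level 6.

5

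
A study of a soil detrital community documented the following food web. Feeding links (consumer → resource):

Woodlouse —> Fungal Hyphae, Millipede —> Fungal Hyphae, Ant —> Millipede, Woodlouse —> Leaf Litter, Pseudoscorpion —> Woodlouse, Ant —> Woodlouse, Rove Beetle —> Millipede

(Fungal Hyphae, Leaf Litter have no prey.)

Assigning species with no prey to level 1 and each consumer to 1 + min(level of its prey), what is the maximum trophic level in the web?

Basal resources (level 1): Fungal Hyphae, Leaf Litter.
Following each consumer down to its lowest-level prey: Fungal Hyphae → Millipede → Rove Beetle (levels 1 through 3).
All prey of Rove Beetle (Millipede 2) are at level 2 or above, so Rove Beetle is at level 1 + 2 = 3.
Every consumer has at least one prey at level 2 or below, so none exceeds level 3.

3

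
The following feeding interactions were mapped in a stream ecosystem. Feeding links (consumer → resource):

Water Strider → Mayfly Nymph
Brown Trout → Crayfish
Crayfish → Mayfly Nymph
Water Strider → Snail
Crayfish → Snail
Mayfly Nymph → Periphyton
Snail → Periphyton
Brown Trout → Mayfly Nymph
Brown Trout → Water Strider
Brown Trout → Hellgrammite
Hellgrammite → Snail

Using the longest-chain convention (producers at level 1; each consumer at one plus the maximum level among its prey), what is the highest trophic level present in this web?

Producers (level 1): Periphyton.
Periphyton → Snail → Hellgrammite → Brown Trout gives Brown Trout level 4.
No species has a prey at level 4, so no species reaches level 5.

4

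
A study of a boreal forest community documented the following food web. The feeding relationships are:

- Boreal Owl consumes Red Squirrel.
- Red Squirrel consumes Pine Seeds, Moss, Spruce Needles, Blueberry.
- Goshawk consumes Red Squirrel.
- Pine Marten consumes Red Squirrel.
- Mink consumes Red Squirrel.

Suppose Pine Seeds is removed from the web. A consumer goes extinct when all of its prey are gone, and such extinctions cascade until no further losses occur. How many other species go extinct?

Remove Pine Seeds.
Every predator of it retains at least one other prey: Red Squirrel still has Spruce Needles, Blueberry, Moss.
No consumer loses all prey, so no secondary extinctions occur.

0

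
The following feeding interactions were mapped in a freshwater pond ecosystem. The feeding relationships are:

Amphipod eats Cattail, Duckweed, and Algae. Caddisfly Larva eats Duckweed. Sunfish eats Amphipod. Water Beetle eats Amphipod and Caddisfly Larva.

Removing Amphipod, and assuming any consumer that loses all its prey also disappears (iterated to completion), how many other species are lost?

Remove Amphipod.
Round 1: Sunfish (all prey gone) → extinct.
No further losses. Total secondary extinctions: 1.

1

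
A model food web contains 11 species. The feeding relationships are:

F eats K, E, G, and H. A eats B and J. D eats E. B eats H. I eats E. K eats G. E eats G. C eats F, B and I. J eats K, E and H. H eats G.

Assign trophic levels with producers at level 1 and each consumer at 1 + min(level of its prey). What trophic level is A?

Trophic level 4

G is a producer → level 1.
H eats G → level 2.
B eats H → level 3.
A eats B → level 4.
No prey of A is below level 3, so 4 is the minimum.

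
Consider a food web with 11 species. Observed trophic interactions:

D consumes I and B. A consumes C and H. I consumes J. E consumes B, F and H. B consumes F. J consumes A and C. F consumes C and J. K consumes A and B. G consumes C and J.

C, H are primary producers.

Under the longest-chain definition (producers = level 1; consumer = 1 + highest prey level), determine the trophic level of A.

C is a producer → level 1.
A eats C (level 1); other prey at levels: H 1 → level 2.

Trophic level 2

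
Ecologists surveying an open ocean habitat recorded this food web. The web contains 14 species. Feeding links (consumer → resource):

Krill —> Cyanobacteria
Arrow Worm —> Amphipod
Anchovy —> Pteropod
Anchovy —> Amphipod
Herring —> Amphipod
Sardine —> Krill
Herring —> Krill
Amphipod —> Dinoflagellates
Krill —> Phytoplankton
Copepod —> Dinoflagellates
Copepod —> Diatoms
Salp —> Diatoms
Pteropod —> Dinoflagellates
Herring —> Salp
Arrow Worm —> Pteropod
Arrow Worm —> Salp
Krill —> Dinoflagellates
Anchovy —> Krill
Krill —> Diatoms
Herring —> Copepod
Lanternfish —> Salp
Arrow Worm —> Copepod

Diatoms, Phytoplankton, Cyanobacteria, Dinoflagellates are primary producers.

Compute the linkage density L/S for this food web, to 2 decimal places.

There are L = 22 links among S = 14 species.
L/S = 22/14 = 1.5714 ≈ 1.57.

L/S = 1.57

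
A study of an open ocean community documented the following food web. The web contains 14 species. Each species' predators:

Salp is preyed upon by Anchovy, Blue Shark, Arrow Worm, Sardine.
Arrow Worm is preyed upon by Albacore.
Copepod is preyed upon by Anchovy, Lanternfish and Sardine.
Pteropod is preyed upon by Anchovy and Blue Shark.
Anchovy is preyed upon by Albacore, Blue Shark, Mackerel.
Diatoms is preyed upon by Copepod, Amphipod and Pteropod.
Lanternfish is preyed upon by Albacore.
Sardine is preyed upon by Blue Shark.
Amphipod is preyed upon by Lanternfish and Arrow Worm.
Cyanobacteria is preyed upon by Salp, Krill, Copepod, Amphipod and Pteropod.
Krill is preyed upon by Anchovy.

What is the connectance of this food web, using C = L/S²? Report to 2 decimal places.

The web has S = 14 species and L = 26 feeding links.
C = L / S² = 26 / 196 = 0.1327 ≈ 0.13.

C = 0.13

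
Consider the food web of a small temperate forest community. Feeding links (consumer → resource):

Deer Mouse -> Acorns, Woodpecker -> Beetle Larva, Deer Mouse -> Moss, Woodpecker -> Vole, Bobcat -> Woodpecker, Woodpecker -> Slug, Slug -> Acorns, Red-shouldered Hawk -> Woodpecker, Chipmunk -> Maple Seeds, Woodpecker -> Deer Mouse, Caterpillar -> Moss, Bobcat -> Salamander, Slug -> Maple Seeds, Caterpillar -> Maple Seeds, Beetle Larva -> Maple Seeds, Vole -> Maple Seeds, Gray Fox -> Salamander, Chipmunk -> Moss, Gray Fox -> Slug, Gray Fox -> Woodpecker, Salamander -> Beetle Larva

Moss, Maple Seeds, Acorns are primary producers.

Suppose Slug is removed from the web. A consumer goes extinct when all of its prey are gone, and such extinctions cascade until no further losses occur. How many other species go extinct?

0

Remove Slug.
Every predator of it retains at least one other prey: Woodpecker still has Beetle Larva, Deer Mouse, Vole; Gray Fox still has Salamander, Woodpecker.
No consumer loses all prey, so no secondary extinctions occur.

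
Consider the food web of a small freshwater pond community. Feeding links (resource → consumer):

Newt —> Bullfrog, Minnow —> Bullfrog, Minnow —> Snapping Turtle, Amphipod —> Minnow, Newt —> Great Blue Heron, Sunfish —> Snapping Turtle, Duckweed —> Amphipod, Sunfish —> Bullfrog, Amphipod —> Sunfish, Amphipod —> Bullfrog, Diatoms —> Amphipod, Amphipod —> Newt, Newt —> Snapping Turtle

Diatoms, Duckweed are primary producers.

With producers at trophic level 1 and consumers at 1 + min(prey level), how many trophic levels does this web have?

Producers (level 1): Diatoms, Duckweed.
Following each consumer down to its lowest-level prey: Diatoms → Amphipod → Minnow → Snapping Turtle (levels 1 through 4).
All prey of Snapping Turtle (Minnow 3, Sunfish 3, Newt 3) are at level 3 or above, so Snapping Turtle is at level 1 + 3 = 4.
Every consumer has at least one prey at level 3 or below, so none exceeds level 4.

4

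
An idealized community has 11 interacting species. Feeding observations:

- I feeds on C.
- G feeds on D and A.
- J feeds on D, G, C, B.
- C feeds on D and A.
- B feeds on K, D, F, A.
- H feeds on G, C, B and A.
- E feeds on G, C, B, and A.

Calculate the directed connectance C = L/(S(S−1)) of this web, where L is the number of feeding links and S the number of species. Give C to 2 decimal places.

The web has S = 11 species and L = 21 feeding links.
C = L / (S(S−1)) = 21 / 110 = 0.1909 ≈ 0.19.

C = 0.19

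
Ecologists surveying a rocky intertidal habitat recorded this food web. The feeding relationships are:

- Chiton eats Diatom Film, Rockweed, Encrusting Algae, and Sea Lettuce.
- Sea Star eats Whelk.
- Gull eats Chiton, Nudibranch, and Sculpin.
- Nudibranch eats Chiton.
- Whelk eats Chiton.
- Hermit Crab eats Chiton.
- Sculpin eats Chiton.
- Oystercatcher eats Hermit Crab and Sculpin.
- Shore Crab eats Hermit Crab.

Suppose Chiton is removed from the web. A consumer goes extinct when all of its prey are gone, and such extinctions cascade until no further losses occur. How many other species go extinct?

8

Remove Chiton.
Round 1: Nudibranch (all prey gone), Sculpin (all prey gone), Hermit Crab (all prey gone), Whelk (all prey gone) → extinct.
Round 2: Shore Crab (all prey gone), Oystercatcher (all prey gone), Sea Star (all prey gone), Gull (all prey gone) → extinct.
No further losses. Total secondary extinctions: 8.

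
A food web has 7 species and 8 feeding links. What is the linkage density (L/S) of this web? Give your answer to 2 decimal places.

L/S = 1.14

There are L = 8 links among S = 7 species.
L/S = 8/7 = 1.1429 ≈ 1.14.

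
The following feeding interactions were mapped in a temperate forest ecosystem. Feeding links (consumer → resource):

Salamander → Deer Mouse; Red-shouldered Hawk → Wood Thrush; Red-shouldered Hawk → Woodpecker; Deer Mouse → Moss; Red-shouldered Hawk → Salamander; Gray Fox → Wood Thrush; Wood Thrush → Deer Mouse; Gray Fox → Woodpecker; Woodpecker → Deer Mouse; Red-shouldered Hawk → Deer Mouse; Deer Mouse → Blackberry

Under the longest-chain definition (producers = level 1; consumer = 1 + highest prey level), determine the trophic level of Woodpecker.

Trophic level 3

Blackberry is a producer → level 1.
Deer Mouse eats Blackberry (level 1); other prey at levels: Moss 1 → level 2.
Woodpecker eats Deer Mouse → level 3.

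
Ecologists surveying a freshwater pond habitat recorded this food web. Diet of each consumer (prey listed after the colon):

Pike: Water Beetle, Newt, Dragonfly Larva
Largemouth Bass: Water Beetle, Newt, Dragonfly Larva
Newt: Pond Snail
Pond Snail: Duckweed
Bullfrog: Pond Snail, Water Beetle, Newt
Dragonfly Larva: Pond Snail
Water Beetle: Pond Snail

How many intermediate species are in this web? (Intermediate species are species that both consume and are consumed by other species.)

4

Intermediate species (has both prey and predators): Pond Snail, Water Beetle, Newt, Dragonfly Larva.
Count: 4.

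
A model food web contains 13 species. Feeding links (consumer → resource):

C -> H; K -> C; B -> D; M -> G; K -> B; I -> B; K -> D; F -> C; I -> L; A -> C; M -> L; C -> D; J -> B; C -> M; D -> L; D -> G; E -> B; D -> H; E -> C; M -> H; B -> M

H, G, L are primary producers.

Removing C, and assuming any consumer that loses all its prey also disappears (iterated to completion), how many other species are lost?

2

Remove C.
Round 1: F (all prey gone), A (all prey gone) → extinct.
No further losses. Total secondary extinctions: 2.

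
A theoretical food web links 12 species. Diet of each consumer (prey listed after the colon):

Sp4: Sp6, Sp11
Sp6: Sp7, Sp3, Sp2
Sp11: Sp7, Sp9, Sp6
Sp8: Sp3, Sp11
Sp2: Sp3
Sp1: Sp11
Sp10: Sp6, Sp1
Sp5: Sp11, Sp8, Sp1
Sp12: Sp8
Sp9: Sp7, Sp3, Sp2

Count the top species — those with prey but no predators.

Top species (has prey, but nothing eats it): Sp4, Sp12, Sp10, Sp5.
Count: 4.

4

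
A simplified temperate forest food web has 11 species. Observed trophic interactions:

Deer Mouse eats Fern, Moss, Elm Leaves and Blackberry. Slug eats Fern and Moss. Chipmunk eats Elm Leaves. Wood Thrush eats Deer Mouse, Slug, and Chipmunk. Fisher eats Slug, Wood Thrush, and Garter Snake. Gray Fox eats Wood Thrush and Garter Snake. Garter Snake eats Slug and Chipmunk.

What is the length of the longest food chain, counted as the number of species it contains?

4 species

One longest chain: Moss → Slug → Garter Snake → Gray Fox.
It has 4 species and 3 links.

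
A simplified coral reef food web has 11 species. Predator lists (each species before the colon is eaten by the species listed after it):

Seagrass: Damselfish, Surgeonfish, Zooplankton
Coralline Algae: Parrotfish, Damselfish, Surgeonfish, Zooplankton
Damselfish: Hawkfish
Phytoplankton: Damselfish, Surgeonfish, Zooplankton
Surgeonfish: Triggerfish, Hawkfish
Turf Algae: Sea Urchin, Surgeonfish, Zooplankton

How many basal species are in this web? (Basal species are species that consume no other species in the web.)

4

Basal species (no prey listed): Seagrass, Coralline Algae, Phytoplankton, Turf Algae.
Count: 4.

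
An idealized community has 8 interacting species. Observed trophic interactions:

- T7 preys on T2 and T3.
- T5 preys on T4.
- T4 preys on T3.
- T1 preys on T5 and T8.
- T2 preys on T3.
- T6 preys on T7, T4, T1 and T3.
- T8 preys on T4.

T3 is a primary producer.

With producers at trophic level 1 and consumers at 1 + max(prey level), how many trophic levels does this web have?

5

Producers (level 1): T3.
T3 → T4 → T8 → T1 → T6 gives T6 level 5.
No species has a prey at level 5, so no species reaches level 6.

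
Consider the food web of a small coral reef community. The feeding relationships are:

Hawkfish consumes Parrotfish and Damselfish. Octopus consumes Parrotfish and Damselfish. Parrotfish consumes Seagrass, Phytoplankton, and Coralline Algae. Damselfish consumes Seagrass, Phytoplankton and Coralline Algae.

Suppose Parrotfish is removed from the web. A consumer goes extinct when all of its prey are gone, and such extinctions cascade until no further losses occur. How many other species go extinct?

0

Remove Parrotfish.
Every predator of it retains at least one other prey: Octopus still has Damselfish; Hawkfish still has Damselfish.
No consumer loses all prey, so no secondary extinctions occur.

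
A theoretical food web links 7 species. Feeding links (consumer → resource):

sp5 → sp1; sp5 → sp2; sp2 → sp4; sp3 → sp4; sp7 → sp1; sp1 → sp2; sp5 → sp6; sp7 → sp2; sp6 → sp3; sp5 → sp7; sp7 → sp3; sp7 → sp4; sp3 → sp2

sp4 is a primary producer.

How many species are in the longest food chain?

5 species

One longest chain: sp4 → sp2 → sp3 → sp7 → sp5.
It has 5 species and 4 links.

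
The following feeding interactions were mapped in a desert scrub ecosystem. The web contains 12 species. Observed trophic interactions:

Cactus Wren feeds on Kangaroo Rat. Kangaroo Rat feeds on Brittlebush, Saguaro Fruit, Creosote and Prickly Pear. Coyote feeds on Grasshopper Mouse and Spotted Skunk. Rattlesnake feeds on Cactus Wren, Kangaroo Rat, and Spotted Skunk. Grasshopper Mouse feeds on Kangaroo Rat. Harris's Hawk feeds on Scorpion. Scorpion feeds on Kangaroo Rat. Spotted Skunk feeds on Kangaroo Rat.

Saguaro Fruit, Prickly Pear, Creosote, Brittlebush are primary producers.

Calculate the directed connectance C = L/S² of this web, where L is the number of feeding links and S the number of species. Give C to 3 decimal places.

The web has S = 12 species and L = 14 feeding links.
C = L / S² = 14 / 144 = 0.0972 ≈ 0.097.

C = 0.097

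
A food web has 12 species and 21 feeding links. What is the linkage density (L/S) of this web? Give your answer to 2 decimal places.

L/S = 1.75

There are L = 21 links among S = 12 species.
L/S = 21/12 = 1.7500 ≈ 1.75.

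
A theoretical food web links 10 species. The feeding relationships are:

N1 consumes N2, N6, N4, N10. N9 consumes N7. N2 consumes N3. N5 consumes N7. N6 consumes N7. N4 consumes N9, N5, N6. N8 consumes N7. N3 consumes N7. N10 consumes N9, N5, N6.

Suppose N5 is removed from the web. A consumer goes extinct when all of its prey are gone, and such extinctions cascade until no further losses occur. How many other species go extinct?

Remove N5.
Every predator of it retains at least one other prey: N10 still has N6, N9; N4 still has N6, N9.
No consumer loses all prey, so no secondary extinctions occur.

0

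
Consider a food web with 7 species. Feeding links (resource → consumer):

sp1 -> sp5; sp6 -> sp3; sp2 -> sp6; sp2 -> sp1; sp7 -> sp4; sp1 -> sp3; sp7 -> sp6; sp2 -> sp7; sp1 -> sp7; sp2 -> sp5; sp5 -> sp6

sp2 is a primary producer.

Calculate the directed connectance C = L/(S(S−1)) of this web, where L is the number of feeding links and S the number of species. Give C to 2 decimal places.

C = 0.26

The web has S = 7 species and L = 11 feeding links.
C = L / (S(S−1)) = 11 / 42 = 0.2619 ≈ 0.26.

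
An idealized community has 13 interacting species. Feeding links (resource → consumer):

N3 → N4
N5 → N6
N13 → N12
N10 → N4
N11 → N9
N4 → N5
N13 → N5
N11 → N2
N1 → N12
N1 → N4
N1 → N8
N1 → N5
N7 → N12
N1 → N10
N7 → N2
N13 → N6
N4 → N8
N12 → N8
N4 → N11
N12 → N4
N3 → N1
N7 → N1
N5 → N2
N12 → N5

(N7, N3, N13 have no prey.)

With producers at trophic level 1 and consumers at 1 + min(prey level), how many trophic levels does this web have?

Producers (level 1): N7, N3, N13.
Following each consumer down to its lowest-level prey: N3 → N4 → N11 → N9 (levels 1 through 4).
All prey of N9 (N11 3) are at level 3 or above, so N9 is at level 1 + 3 = 4.
Every consumer has at least one prey at level 3 or below, so none exceeds level 4.

4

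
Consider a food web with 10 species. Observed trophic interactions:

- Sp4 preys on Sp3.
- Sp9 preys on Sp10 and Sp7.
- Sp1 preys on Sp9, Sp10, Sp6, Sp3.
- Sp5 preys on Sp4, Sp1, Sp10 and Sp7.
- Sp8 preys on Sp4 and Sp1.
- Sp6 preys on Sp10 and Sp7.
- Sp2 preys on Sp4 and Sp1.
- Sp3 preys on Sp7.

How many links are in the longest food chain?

One longest chain: Sp10 → Sp9 → Sp1 → Sp2.
It has 4 species and 3 links.

3 links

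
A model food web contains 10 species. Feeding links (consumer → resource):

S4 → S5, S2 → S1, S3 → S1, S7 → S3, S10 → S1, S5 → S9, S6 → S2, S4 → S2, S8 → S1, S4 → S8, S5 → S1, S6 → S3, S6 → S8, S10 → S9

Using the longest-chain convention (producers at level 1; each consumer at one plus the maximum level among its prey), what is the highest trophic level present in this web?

3

Producers (level 1): S9, S1.
S1 → S8 → S4 gives S4 level 3.
No species has a prey at level 3, so no species reaches level 4.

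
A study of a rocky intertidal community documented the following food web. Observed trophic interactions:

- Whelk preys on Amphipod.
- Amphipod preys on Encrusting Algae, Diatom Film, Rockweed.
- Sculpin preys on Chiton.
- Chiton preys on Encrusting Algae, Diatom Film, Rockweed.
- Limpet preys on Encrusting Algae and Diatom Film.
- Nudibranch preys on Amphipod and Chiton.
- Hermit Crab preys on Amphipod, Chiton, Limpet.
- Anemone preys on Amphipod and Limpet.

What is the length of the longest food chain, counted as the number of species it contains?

3 species

One longest chain: Rockweed → Chiton → Hermit Crab.
It has 3 species and 2 links.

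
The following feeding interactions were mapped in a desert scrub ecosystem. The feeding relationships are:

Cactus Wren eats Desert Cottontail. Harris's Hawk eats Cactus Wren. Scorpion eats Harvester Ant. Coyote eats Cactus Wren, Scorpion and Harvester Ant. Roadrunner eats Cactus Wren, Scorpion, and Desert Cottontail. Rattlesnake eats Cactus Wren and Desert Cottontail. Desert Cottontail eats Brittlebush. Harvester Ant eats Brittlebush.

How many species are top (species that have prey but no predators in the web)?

Top species (has prey, but nothing eats it): Roadrunner, Coyote, Rattlesnake, Harris's Hawk.
Count: 4.

4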